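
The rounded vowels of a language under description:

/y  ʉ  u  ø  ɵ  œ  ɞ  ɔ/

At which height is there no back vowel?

Front: /y/ (high), /ø/ (high-mid), /œ/ (low-mid).
Central: /ʉ/ (high), /ɵ/ (high-mid), /ɞ/ (low-mid).
Back: /u/ (high), /ɔ/ (low-mid).
Every height has a back member except high-mid, where /o/ would be expected.

high-mid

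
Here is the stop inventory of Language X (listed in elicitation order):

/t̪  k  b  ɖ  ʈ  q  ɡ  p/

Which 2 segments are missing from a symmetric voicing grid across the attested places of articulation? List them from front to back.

Voiceless: /p/ (bilabial), /t̪/ (dental), /ʈ/ (retroflex), /k/ (velar), /q/ (uvular).
Voiced: /b/ (bilabial), /ɖ/ (retroflex), /ɡ/ (velar).
Gaps, from front to back: dental lacks voiced (/d̪/); uvular lacks voiced (/ɢ/).

/d̪/, /ɢ/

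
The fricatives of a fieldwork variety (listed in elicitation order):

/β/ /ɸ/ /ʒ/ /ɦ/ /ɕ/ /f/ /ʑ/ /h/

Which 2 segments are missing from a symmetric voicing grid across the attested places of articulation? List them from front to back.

bilabial: voiceless /ɸ/, voiced /β/.
labiodental: voiceless /f/, voiced —.
postalveolar: voiceless —, voiced /ʒ/.
alveolo-palatal: voiceless /ɕ/, voiced /ʑ/.
glottal: voiceless /h/, voiced /ɦ/.
Gaps, from front to back: labiodental lacks voiced (/v/); postalveolar lacks voiceless (/ʃ/).

/v/, /ʃ/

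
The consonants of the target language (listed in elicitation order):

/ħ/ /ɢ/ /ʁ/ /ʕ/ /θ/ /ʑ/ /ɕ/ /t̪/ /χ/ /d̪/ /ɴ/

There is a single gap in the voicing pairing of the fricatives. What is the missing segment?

dental: voiceless /θ/, voiced —.
alveolo-palatal: voiceless /ɕ/, voiced /ʑ/.
uvular: voiceless /χ/, voiced /ʁ/.
pharyngeal: voiceless /ħ/, voiced /ʕ/.
The dental row has no voiced member, so the gap is the voiced dental fricative /ð/.

/ð/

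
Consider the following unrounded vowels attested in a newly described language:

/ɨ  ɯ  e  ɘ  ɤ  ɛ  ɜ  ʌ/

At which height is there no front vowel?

high

high: front —, central /ɨ/, back /ɯ/.
high-mid: front /e/, central /ɘ/, back /ɤ/.
low-mid: front /ɛ/, central /ɜ/, back /ʌ/.
Every height has a front member except high, where /i/ would be expected.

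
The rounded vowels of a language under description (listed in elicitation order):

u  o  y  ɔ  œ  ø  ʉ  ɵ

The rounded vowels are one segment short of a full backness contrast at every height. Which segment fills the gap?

high: front /y/, central /ʉ/, back /u/.
high-mid: front /ø/, central /ɵ/, back /o/.
low-mid: front /œ/, central —, back /ɔ/.
The low-mid row has no central member, so the gap is the low-mid central rounded vowel /ɞ/.

/ɞ/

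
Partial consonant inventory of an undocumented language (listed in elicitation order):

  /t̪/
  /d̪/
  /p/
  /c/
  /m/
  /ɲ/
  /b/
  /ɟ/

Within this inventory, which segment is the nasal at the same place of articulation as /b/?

/m/

/b/ is a voiced bilabial stop.
The nasal at the same place is a bilabial nasal — in this inventory, /m/.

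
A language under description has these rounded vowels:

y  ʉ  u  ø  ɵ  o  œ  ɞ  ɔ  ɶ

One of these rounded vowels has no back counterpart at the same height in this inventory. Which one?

/ɶ/

High: /y/ ~ /ʉ/ ~ /u/
High-mid: /ø/ ~ /ɵ/ ~ /o/
Low-mid: /œ/ ~ /ɞ/ ~ /ɔ/
Low: only /ɶ/ (front); no back partner.
So /ɶ/ is the unpaired segment.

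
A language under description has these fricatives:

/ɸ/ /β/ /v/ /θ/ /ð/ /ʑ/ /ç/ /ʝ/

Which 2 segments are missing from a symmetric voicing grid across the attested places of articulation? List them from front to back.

/f/, /ɕ/

bilabial: voiceless /ɸ/, voiced /β/.
labiodental: voiceless —, voiced /v/.
dental: voiceless /θ/, voiced /ð/.
alveolo-palatal: voiceless —, voiced /ʑ/.
palatal: voiceless /ç/, voiced /ʝ/.
Gaps, from front to back: labiodental lacks voiceless (/f/); alveolo-palatal lacks voiceless (/ɕ/).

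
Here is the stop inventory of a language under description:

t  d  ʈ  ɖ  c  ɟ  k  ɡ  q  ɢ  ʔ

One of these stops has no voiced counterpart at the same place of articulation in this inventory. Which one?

Alveolar: /t/ ~ /d/
Retroflex: /ʈ/ ~ /ɖ/
Palatal: /c/ ~ /ɟ/
Velar: /k/ ~ /ɡ/
Uvular: /q/ ~ /ɢ/
Glottal: only /ʔ/ (voiceless); no voiced partner.
So /ʔ/ is the unpaired segment.

/ʔ/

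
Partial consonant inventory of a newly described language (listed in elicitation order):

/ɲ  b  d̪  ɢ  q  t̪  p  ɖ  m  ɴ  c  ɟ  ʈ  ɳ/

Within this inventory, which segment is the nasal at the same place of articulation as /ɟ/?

/ɟ/ is a voiced palatal stop.
The nasal at the same place is a palatal nasal — in this inventory, /ɲ/.

/ɲ/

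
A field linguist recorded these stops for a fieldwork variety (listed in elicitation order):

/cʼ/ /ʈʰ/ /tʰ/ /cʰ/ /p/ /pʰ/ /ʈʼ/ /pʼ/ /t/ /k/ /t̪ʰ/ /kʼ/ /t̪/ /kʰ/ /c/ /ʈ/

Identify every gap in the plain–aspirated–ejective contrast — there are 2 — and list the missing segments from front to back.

bilabial: plain /p/, aspirated /pʰ/, ejective /pʼ/.
dental: plain /t̪/, aspirated /t̪ʰ/, ejective —.
alveolar: plain /t/, aspirated /tʰ/, ejective —.
retroflex: plain /ʈ/, aspirated /ʈʰ/, ejective /ʈʼ/.
palatal: plain /c/, aspirated /cʰ/, ejective /cʼ/.
velar: plain /k/, aspirated /kʰ/, ejective /kʼ/.
Gaps, from front to back: dental lacks ejective (/t̪ʼ/); alveolar lacks ejective (/tʼ/).

/t̪ʼ/, /tʼ/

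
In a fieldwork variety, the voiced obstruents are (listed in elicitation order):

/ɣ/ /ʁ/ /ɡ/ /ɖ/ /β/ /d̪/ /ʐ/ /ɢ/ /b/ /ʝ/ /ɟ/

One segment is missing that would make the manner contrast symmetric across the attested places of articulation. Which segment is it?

/ð/

bilabial: stop /b/, fricative /β/.
dental: stop /d̪/, fricative —.
retroflex: stop /ɖ/, fricative /ʐ/.
palatal: stop /ɟ/, fricative /ʝ/.
velar: stop /ɡ/, fricative /ɣ/.
uvular: stop /ɢ/, fricative /ʁ/.
The dental row has no fricative member, so the gap is the dental fricative /ð/.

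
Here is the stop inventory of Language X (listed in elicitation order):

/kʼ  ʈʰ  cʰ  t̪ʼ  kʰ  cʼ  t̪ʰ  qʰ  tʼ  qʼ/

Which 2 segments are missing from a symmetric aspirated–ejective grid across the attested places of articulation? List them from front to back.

Aspirated: /t̪ʰ/ (dental), /ʈʰ/ (retroflex), /cʰ/ (palatal), /kʰ/ (velar), /qʰ/ (uvular).
Ejective: /t̪ʼ/ (dental), /tʼ/ (alveolar), /cʼ/ (palatal), /kʼ/ (velar), /qʼ/ (uvular).
Gaps, from front to back: alveolar lacks aspirated (/tʰ/); retroflex lacks ejective (/ʈʼ/).

/tʰ/, /ʈʼ/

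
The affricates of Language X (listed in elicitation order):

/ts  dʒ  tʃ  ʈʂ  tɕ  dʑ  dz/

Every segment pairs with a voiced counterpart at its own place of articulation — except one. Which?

Alveolar: /ts/ ~ /dz/
Postalveolar: /tʃ/ ~ /dʒ/
Alveolo-palatal: /tɕ/ ~ /dʑ/
Retroflex: only /ʈʂ/ (voiceless); no voiced partner.
So /ʈʂ/ is the unpaired segment.

/ʈʂ/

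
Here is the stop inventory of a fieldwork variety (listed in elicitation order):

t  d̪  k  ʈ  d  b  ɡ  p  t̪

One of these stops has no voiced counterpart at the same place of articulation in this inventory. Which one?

Bilabial: /p/ ~ /b/
Dental: /t̪/ ~ /d̪/
Alveolar: /t/ ~ /d/
Velar: /k/ ~ /ɡ/
Retroflex: only /ʈ/ (voiceless); no voiced partner.
So /ʈ/ is the unpaired segment.

/ʈ/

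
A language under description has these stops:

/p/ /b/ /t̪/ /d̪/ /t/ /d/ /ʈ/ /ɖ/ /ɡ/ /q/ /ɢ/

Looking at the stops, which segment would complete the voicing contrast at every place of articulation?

place of articulation  voiceless  voiced  
bilabial          p         b       
dental            t̪        d̪      
alveolar          t         d       
retroflex         ʈ         ɖ       
velar             —         ɡ       
uvular            q         ɢ       
The velar row has no voiceless member, so the gap is the voiceless velar stop /k/.

/k/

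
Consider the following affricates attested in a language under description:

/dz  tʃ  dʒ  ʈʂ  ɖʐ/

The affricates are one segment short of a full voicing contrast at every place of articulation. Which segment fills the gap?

/ts/

place of articulation  voiceless  voiced  
alveolar          —         dz      
postalveolar      tʃ        dʒ      
retroflex         ʈʂ        ɖʐ      
The alveolar row has no voiceless member, so the gap is the voiceless alveolar affricate /ts/.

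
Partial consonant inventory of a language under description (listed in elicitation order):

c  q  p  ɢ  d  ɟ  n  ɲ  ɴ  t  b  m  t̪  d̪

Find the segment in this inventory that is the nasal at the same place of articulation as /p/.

/m/

/p/ is a voiceless bilabial stop.
The nasal at the same place is a bilabial nasal — in this inventory, /m/.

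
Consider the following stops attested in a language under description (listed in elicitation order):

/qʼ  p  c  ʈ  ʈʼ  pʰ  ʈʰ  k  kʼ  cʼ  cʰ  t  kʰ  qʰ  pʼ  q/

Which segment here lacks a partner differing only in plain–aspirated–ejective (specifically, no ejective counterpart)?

/t/

Bilabial: /p/ ~ /pʰ/ ~ /pʼ/
Retroflex: /ʈ/ ~ /ʈʰ/ ~ /ʈʼ/
Palatal: /c/ ~ /cʰ/ ~ /cʼ/
Velar: /k/ ~ /kʰ/ ~ /kʼ/
Uvular: /q/ ~ /qʰ/ ~ /qʼ/
Alveolar: only /t/ (plain); no ejective partner.
So /t/ is the unpaired segment.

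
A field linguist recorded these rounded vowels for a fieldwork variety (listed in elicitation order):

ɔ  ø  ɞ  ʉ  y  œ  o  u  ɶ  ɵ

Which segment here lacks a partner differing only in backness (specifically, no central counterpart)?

High: /y/ ~ /ʉ/ ~ /u/
High-mid: /ø/ ~ /ɵ/ ~ /o/
Low-mid: /œ/ ~ /ɞ/ ~ /ɔ/
Low: only /ɶ/ (front); no central partner.
So /ɶ/ is the unpaired segment.

/ɶ/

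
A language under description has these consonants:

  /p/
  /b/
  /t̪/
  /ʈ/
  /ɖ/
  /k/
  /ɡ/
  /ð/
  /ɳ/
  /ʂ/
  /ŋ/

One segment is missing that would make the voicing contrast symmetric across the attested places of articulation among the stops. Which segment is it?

Voiceless: /p/ (bilabial), /t̪/ (dental), /ʈ/ (retroflex), /k/ (velar).
Voiced: /b/ (bilabial), /ɖ/ (retroflex), /ɡ/ (velar).
The dental row has no voiced member, so the gap is the voiced dental stop /d̪/.

/d̪/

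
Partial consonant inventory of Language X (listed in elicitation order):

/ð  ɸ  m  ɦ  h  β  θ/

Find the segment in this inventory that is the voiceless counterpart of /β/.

/β/ is a voiced bilabial fricative.
The voiceless counterpart is a voiceless bilabial fricative — in this inventory, /ɸ/.

/ɸ/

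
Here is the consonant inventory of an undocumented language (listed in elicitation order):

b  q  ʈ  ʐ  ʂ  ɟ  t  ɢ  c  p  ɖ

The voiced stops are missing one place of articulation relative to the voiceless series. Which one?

place of articulation  voiceless  voiced  
bilabial          p         b       
alveolar          t         —       
retroflex         ʈ         ɖ       
palatal           c         ɟ       
uvular            q         ɢ       
Every place of articulation has a voiced member except alveolar, where /d/ would be expected.

alveolar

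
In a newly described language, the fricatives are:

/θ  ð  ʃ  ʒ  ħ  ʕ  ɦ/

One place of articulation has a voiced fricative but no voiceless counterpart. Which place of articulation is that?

place of articulation  voiceless  voiced  
dental            θ         ð       
postalveolar      ʃ         ʒ       
pharyngeal        ħ         ʕ       
glottal           —         ɦ       
Every place of articulation has a voiceless member except glottal, where /h/ would be expected.

glottal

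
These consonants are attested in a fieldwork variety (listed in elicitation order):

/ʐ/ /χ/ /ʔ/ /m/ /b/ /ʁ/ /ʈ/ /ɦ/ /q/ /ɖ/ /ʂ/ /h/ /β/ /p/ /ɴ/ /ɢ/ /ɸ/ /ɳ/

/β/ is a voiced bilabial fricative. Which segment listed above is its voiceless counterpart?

The voiceless counterpart is a voiceless bilabial fricative — in this inventory, /ɸ/.

/ɸ/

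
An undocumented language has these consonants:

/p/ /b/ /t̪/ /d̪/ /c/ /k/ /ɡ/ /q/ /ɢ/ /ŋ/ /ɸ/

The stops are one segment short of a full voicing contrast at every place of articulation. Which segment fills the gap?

/ɟ/

Voiceless: /p/ (bilabial), /t̪/ (dental), /c/ (palatal), /k/ (velar), /q/ (uvular).
Voiced: /b/ (bilabial), /d̪/ (dental), /ɡ/ (velar), /ɢ/ (uvular).
The palatal row has no voiced member, so the gap is the voiced palatal stop /ɟ/.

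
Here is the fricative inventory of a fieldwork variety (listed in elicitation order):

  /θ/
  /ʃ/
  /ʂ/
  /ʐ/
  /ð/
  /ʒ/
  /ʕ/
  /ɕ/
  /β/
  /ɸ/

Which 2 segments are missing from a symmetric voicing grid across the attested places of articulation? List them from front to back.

/ʑ/, /ħ/

place of articulation  voiceless  voiced  
bilabial          ɸ         β       
dental            θ         ð       
postalveolar      ʃ         ʒ       
retroflex         ʂ         ʐ       
alveolo-palatal   ɕ         —       
pharyngeal        —         ʕ       
Gaps, from front to back: alveolo-palatal lacks voiced (/ʑ/); pharyngeal lacks voiceless (/ħ/).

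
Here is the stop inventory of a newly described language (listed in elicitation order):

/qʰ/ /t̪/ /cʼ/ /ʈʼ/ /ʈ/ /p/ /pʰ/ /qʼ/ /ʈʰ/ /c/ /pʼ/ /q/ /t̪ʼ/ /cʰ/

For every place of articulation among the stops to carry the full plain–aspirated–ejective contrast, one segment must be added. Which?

place of articulation  plain     aspirated  ejective
bilabial          p         pʰ        pʼ      
dental            t̪        —         t̪ʼ     
retroflex         ʈ         ʈʰ        ʈʼ      
palatal           c         cʰ        cʼ      
uvular            q         qʰ        qʼ      
The dental row has no aspirated member, so the gap is the aspirated dental stop /t̪ʰ/.

/t̪ʰ/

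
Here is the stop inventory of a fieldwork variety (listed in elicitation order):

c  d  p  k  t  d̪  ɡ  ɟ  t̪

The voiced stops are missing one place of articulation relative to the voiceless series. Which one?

bilabial

Voiceless: /p/ (bilabial), /t̪/ (dental), /t/ (alveolar), /c/ (palatal), /k/ (velar).
Voiced: /d̪/ (dental), /d/ (alveolar), /ɟ/ (palatal), /ɡ/ (velar).
Every place of articulation has a voiced member except bilabial, where /b/ would be expected.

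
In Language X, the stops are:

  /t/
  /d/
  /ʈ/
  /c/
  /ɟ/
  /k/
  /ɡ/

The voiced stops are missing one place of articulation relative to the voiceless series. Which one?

retroflex

Voiceless: /t/ (alveolar), /ʈ/ (retroflex), /c/ (palatal), /k/ (velar).
Voiced: /d/ (alveolar), /ɟ/ (palatal), /ɡ/ (velar).
Every place of articulation has a voiced member except retroflex, where /ɖ/ would be expected.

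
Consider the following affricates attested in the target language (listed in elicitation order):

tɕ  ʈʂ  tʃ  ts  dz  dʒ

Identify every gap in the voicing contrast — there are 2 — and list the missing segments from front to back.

/ɖʐ/, /dʑ/

alveolar: voiceless /ts/, voiced /dz/.
postalveolar: voiceless /tʃ/, voiced /dʒ/.
retroflex: voiceless /ʈʂ/, voiced —.
alveolo-palatal: voiceless /tɕ/, voiced —.
Gaps, from front to back: retroflex lacks voiced (/ɖʐ/); alveolo-palatal lacks voiced (/dʑ/).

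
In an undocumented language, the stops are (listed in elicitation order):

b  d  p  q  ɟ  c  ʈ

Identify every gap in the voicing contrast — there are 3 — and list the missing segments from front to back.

place of articulation  voiceless  voiced  
bilabial          p         b       
alveolar          —         d       
retroflex         ʈ         —       
palatal           c         ɟ       
uvular            q         —       
Gaps, from front to back: alveolar lacks voiceless (/t/); retroflex lacks voiced (/ɖ/); uvular lacks voiced (/ɢ/).

/t/, /ɖ/, /ɢ/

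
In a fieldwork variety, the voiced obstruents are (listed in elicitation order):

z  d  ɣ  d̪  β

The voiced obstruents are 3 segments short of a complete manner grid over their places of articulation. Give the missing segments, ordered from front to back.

/b/, /ð/, /ɡ/

bilabial: stop —, fricative /β/.
dental: stop /d̪/, fricative —.
alveolar: stop /d/, fricative /z/.
velar: stop —, fricative /ɣ/.
Gaps, from front to back: bilabial lacks stop (/b/); dental lacks fricative (/ð/); velar lacks stop (/ɡ/).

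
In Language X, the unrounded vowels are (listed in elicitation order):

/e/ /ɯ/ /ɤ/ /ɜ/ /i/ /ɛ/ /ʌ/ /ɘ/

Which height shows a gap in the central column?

high

high: front /i/, central —, back /ɯ/.
high-mid: front /e/, central /ɘ/, back /ɤ/.
low-mid: front /ɛ/, central /ɜ/, back /ʌ/.
Every height has a central member except high, where /ɨ/ would be expected.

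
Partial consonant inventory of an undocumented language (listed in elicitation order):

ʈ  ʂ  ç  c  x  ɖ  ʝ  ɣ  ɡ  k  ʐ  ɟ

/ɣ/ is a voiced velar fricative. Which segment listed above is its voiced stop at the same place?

/ɡ/

The voiced stop at the same place is a voiced velar stop — in this inventory, /ɡ/.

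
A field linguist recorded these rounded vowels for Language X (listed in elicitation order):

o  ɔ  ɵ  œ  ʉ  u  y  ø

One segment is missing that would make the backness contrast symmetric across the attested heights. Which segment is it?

/ɞ/

Front: /y/ (high), /ø/ (high-mid), /œ/ (low-mid).
Central: /ʉ/ (high), /ɵ/ (high-mid).
Back: /u/ (high), /o/ (high-mid), /ɔ/ (low-mid).
The low-mid row has no central member, so the gap is the low-mid central rounded vowel /ɞ/.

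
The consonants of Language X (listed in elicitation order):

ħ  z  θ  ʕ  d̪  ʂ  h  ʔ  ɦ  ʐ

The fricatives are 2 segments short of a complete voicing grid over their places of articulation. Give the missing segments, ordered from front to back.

/ð/, /s/

dental: voiceless /θ/, voiced —.
alveolar: voiceless —, voiced /z/.
retroflex: voiceless /ʂ/, voiced /ʐ/.
pharyngeal: voiceless /ħ/, voiced /ʕ/.
glottal: voiceless /h/, voiced /ɦ/.
Gaps, from front to back: dental lacks voiced (/ð/); alveolar lacks voiceless (/s/).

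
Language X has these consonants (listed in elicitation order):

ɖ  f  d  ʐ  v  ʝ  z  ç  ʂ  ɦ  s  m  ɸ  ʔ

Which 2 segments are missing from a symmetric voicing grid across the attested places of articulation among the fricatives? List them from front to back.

/β/, /h/

place of articulation  voiceless  voiced  
bilabial          ɸ         —       
labiodental       f         v       
alveolar          s         z       
retroflex         ʂ         ʐ       
palatal           ç         ʝ       
glottal           —         ɦ       
Gaps, from front to back: bilabial lacks voiced (/β/); glottal lacks voiceless (/h/).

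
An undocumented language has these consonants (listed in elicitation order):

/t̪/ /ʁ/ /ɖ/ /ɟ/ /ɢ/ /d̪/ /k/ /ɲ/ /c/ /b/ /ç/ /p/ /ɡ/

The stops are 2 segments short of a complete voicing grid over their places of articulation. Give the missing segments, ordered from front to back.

bilabial: voiceless /p/, voiced /b/.
dental: voiceless /t̪/, voiced /d̪/.
retroflex: voiceless —, voiced /ɖ/.
palatal: voiceless /c/, voiced /ɟ/.
velar: voiceless /k/, voiced /ɡ/.
uvular: voiceless —, voiced /ɢ/.
Gaps, from front to back: retroflex lacks voiceless (/ʈ/); uvular lacks voiceless (/q/).

/ʈ/, /q/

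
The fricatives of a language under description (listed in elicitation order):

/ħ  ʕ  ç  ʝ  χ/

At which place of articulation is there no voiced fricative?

uvular

place of articulation  voiceless  voiced  
palatal           ç         ʝ       
uvular            χ         —       
pharyngeal        ħ         ʕ       
Every place of articulation has a voiced member except uvular, where /ʁ/ would be expected.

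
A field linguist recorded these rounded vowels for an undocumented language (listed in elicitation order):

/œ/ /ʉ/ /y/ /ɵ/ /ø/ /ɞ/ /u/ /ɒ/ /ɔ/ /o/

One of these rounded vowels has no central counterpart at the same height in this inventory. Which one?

High: /y/ ~ /ʉ/ ~ /u/
High-mid: /ø/ ~ /ɵ/ ~ /o/
Low-mid: /œ/ ~ /ɞ/ ~ /ɔ/
Low: only /ɒ/ (back); no central partner.
So /ɒ/ is the unpaired segment.

/ɒ/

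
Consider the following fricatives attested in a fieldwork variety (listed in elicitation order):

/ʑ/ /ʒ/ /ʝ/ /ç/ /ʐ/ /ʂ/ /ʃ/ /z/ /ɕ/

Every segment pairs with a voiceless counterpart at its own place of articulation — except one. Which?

/z/

Postalveolar: /ʃ/ ~ /ʒ/
Retroflex: /ʂ/ ~ /ʐ/
Alveolo-palatal: /ɕ/ ~ /ʑ/
Palatal: /ç/ ~ /ʝ/
Alveolar: only /z/ (voiced); no voiceless partner.
So /z/ is the unpaired segment.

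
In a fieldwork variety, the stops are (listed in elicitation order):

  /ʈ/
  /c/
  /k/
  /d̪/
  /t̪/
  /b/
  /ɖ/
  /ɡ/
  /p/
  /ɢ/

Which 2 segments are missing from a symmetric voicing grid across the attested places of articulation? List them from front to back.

/ɟ/, /q/

place of articulation  voiceless  voiced  
bilabial          p         b       
dental            t̪        d̪      
retroflex         ʈ         ɖ       
palatal           c         —       
velar             k         ɡ       
uvular            —         ɢ       
Gaps, from front to back: palatal lacks voiced (/ɟ/); uvular lacks voiceless (/q/).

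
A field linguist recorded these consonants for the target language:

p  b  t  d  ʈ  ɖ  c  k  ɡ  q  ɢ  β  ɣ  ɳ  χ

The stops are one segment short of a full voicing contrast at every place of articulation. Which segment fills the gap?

/ɟ/

place of articulation  voiceless  voiced  
bilabial          p         b       
alveolar          t         d       
retroflex         ʈ         ɖ       
palatal           c         —       
velar             k         ɡ       
uvular            q         ɢ       
The palatal row has no voiced member, so the gap is the voiced palatal stop /ɟ/.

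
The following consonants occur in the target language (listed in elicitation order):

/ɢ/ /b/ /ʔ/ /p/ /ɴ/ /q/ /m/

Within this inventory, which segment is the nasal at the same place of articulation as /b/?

/m/

/b/ is a voiced bilabial stop.
The nasal at the same place is a bilabial nasal — in this inventory, /m/.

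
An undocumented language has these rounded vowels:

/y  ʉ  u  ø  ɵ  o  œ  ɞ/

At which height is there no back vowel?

height            front     central   back    
high              y         ʉ         u       
high-mid          ø         ɵ         o       
low-mid           œ         ɞ         —       
Every height has a back member except low-mid, where /ɔ/ would be expected.

low-mid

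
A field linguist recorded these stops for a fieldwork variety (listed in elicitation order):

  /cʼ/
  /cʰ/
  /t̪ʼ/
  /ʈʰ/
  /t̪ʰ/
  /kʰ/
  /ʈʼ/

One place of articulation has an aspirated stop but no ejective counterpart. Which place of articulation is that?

velar

Aspirated: /t̪ʰ/ (dental), /ʈʰ/ (retroflex), /cʰ/ (palatal), /kʰ/ (velar).
Ejective: /t̪ʼ/ (dental), /ʈʼ/ (retroflex), /cʼ/ (palatal).
Every place of articulation has an ejective member except velar, where /kʼ/ would be expected.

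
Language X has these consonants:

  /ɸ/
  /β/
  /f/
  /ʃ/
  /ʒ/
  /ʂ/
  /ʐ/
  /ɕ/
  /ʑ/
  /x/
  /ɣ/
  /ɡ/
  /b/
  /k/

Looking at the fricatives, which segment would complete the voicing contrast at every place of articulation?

/v/

Voiceless: /ɸ/ (bilabial), /f/ (labiodental), /ʃ/ (postalveolar), /ʂ/ (retroflex), /ɕ/ (alveolo-palatal), /x/ (velar).
Voiced: /β/ (bilabial), /ʒ/ (postalveolar), /ʐ/ (retroflex), /ʑ/ (alveolo-palatal), /ɣ/ (velar).
The labiodental row has no voiced member, so the gap is the voiced labiodental fricative /v/.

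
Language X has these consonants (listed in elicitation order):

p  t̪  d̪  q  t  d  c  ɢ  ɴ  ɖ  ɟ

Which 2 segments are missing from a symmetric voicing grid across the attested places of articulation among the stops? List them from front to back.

place of articulation  voiceless  voiced  
bilabial          p         —       
dental            t̪        d̪      
alveolar          t         d       
retroflex         —         ɖ       
palatal           c         ɟ       
uvular            q         ɢ       
Gaps, from front to back: bilabial lacks voiced (/b/); retroflex lacks voiceless (/ʈ/).

/b/, /ʈ/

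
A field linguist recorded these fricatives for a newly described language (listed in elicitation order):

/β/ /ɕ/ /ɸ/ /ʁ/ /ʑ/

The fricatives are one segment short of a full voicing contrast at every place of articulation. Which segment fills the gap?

/χ/

Voiceless: /ɸ/ (bilabial), /ɕ/ (alveolo-palatal).
Voiced: /β/ (bilabial), /ʑ/ (alveolo-palatal), /ʁ/ (uvular).
The uvular row has no voiceless member, so the gap is the voiceless uvular fricative /χ/.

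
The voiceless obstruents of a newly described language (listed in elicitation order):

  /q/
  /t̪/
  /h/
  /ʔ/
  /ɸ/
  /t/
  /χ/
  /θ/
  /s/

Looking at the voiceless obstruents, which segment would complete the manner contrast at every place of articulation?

Stop: /t̪/ (dental), /t/ (alveolar), /q/ (uvular), /ʔ/ (glottal).
Fricative: /ɸ/ (bilabial), /θ/ (dental), /s/ (alveolar), /χ/ (uvular), /h/ (glottal).
The bilabial row has no stop member, so the gap is the bilabial stop /p/.

/p/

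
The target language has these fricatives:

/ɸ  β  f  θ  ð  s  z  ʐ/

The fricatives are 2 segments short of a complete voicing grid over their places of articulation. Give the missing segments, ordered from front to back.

Voiceless: /ɸ/ (bilabial), /f/ (labiodental), /θ/ (dental), /s/ (alveolar).
Voiced: /β/ (bilabial), /ð/ (dental), /z/ (alveolar), /ʐ/ (retroflex).
Gaps, from front to back: labiodental lacks voiced (/v/); retroflex lacks voiceless (/ʂ/).

/v/, /ʂ/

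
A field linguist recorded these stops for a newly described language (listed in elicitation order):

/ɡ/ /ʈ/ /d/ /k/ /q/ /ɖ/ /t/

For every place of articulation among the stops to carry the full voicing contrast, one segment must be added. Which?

Voiceless: /t/ (alveolar), /ʈ/ (retroflex), /k/ (velar), /q/ (uvular).
Voiced: /d/ (alveolar), /ɖ/ (retroflex), /ɡ/ (velar).
The uvular row has no voiced member, so the gap is the voiced uvular stop /ɢ/.

/ɢ/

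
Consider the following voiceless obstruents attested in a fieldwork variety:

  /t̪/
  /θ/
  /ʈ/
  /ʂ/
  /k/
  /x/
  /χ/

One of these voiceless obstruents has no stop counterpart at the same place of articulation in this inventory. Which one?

Dental: /t̪/ ~ /θ/
Retroflex: /ʈ/ ~ /ʂ/
Velar: /k/ ~ /x/
Uvular: only /χ/ (fricative); no stop partner.
So /χ/ is the unpaired segment.

/χ/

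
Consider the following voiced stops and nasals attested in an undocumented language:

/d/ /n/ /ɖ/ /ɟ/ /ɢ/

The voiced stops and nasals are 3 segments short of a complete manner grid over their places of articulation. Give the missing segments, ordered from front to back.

/ɳ/, /ɲ/, /ɴ/

alveolar: oral stop /d/, nasal /n/.
retroflex: oral stop /ɖ/, nasal —.
palatal: oral stop /ɟ/, nasal —.
uvular: oral stop /ɢ/, nasal —.
Gaps, from front to back: retroflex lacks nasal (/ɳ/); palatal lacks nasal (/ɲ/); uvular lacks nasal (/ɴ/).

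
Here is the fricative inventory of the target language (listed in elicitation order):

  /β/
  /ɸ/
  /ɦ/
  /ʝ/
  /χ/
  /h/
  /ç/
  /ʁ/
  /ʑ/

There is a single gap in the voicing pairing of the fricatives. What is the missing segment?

bilabial: voiceless /ɸ/, voiced /β/.
alveolo-palatal: voiceless —, voiced /ʑ/.
palatal: voiceless /ç/, voiced /ʝ/.
uvular: voiceless /χ/, voiced /ʁ/.
glottal: voiceless /h/, voiced /ɦ/.
The alveolo-palatal row has no voiceless member, so the gap is the voiceless alveolo-palatal fricative /ɕ/.

/ɕ/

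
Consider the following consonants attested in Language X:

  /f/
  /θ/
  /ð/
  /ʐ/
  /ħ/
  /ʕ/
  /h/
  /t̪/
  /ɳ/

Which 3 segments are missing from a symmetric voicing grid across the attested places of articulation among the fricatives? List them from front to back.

/v/, /ʂ/, /ɦ/

Voiceless: /f/ (labiodental), /θ/ (dental), /ħ/ (pharyngeal), /h/ (glottal).
Voiced: /ð/ (dental), /ʐ/ (retroflex), /ʕ/ (pharyngeal).
Gaps, from front to back: labiodental lacks voiced (/v/); retroflex lacks voiceless (/ʂ/); glottal lacks voiced (/ɦ/).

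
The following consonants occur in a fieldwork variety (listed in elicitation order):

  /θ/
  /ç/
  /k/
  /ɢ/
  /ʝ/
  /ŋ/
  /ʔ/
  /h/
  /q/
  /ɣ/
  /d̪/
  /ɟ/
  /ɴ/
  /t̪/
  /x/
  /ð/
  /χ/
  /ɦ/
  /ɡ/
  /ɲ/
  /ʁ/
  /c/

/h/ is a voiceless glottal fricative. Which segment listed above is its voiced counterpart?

The voiced counterpart is a voiced glottal fricative — in this inventory, /ɦ/.

/ɦ/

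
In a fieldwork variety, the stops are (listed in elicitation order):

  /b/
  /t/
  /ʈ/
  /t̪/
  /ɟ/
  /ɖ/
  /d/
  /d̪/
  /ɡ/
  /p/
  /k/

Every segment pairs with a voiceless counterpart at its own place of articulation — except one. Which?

Bilabial: /p/ ~ /b/
Dental: /t̪/ ~ /d̪/
Alveolar: /t/ ~ /d/
Retroflex: /ʈ/ ~ /ɖ/
Velar: /k/ ~ /ɡ/
Palatal: only /ɟ/ (voiced); no voiceless partner.
So /ɟ/ is the unpaired segment.

/ɟ/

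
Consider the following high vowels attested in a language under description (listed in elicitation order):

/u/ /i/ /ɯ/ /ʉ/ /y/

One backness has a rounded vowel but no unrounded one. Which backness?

central

front: unrounded /i/, rounded /y/.
central: unrounded —, rounded /ʉ/.
back: unrounded /ɯ/, rounded /u/.
Every backness has an unrounded member except central, where /ɨ/ would be expected.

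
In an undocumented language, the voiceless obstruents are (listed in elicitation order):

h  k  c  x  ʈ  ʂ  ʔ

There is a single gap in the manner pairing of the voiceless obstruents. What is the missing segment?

Stop: /ʈ/ (retroflex), /c/ (palatal), /k/ (velar), /ʔ/ (glottal).
Fricative: /ʂ/ (retroflex), /x/ (velar), /h/ (glottal).
The palatal row has no fricative member, so the gap is the palatal fricative /ç/.

/ç/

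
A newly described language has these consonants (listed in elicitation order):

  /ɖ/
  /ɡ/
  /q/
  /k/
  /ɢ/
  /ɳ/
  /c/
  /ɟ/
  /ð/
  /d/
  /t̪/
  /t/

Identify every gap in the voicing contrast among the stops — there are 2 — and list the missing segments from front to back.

place of articulation  voiceless  voiced  
dental            t̪        —       
alveolar          t         d       
retroflex         —         ɖ       
palatal           c         ɟ       
velar             k         ɡ       
uvular            q         ɢ       
Gaps, from front to back: dental lacks voiced (/d̪/); retroflex lacks voiceless (/ʈ/).

/d̪/, /ʈ/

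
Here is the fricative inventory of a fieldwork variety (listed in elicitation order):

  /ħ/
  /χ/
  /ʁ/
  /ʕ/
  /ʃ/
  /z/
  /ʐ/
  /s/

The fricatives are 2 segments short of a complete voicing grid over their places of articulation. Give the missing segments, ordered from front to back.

alveolar: voiceless /s/, voiced /z/.
postalveolar: voiceless /ʃ/, voiced —.
retroflex: voiceless —, voiced /ʐ/.
uvular: voiceless /χ/, voiced /ʁ/.
pharyngeal: voiceless /ħ/, voiced /ʕ/.
Gaps, from front to back: postalveolar lacks voiced (/ʒ/); retroflex lacks voiceless (/ʂ/).

/ʒ/, /ʂ/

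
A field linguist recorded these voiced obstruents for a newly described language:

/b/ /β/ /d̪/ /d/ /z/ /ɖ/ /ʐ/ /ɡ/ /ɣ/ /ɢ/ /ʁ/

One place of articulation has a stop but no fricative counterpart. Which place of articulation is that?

dental

Stop: /b/ (bilabial), /d̪/ (dental), /d/ (alveolar), /ɖ/ (retroflex), /ɡ/ (velar), /ɢ/ (uvular).
Fricative: /β/ (bilabial), /z/ (alveolar), /ʐ/ (retroflex), /ɣ/ (velar), /ʁ/ (uvular).
Every place of articulation has a fricative member except dental, where /ð/ would be expected.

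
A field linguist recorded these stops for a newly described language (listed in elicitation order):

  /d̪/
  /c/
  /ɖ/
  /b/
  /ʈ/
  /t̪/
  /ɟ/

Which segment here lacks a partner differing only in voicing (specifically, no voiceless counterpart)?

/b/

Dental: /t̪/ ~ /d̪/
Retroflex: /ʈ/ ~ /ɖ/
Palatal: /c/ ~ /ɟ/
Bilabial: only /b/ (voiced); no voiceless partner.
So /b/ is the unpaired segment.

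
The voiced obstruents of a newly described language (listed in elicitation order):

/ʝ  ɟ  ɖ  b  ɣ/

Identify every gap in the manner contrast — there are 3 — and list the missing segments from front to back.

/β/, /ʐ/, /ɡ/

place of articulation  stop      fricative
bilabial          b         —       
retroflex         ɖ         —       
palatal           ɟ         ʝ       
velar             —         ɣ       
Gaps, from front to back: bilabial lacks fricative (/β/); retroflex lacks fricative (/ʐ/); velar lacks stop (/ɡ/).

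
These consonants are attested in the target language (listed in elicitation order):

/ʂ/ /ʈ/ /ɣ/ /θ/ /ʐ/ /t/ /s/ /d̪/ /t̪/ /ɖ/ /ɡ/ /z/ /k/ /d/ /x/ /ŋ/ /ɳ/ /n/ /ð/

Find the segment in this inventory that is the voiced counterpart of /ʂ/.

/ʂ/ is a voiceless retroflex fricative.
The voiced counterpart is a voiced retroflex fricative — in this inventory, /ʐ/.

/ʐ/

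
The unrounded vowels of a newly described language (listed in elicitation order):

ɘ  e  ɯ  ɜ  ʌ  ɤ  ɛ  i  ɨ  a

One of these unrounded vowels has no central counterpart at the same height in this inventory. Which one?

/a/

High: /i/ ~ /ɨ/ ~ /ɯ/
High-mid: /e/ ~ /ɘ/ ~ /ɤ/
Low-mid: /ɛ/ ~ /ɜ/ ~ /ʌ/
Low: only /a/ (front); no central partner.
So /a/ is the unpaired segment.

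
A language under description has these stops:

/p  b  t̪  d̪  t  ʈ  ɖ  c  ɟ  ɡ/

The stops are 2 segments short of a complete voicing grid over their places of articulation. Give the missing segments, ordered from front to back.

/d/, /k/

bilabial: voiceless /p/, voiced /b/.
dental: voiceless /t̪/, voiced /d̪/.
alveolar: voiceless /t/, voiced —.
retroflex: voiceless /ʈ/, voiced /ɖ/.
palatal: voiceless /c/, voiced /ɟ/.
velar: voiceless —, voiced /ɡ/.
Gaps, from front to back: alveolar lacks voiced (/d/); velar lacks voiceless (/k/).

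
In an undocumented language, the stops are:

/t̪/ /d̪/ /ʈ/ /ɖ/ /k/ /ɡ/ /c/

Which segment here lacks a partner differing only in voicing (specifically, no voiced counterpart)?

/c/

Dental: /t̪/ ~ /d̪/
Retroflex: /ʈ/ ~ /ɖ/
Velar: /k/ ~ /ɡ/
Palatal: only /c/ (voiceless); no voiced partner.
So /c/ is the unpaired segment.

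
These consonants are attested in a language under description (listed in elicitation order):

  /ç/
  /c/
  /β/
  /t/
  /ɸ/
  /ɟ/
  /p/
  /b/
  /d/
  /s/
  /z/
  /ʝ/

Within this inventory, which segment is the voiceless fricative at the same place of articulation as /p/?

/p/ is a voiceless bilabial stop.
The voiceless fricative at the same place is a voiceless bilabial fricative — in this inventory, /ɸ/.

/ɸ/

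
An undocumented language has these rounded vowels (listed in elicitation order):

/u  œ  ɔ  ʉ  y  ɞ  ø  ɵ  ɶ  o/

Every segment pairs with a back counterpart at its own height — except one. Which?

/ɶ/

High: /y/ ~ /ʉ/ ~ /u/
High-mid: /ø/ ~ /ɵ/ ~ /o/
Low-mid: /œ/ ~ /ɞ/ ~ /ɔ/
Low: only /ɶ/ (front); no back partner.
So /ɶ/ is the unpaired segment.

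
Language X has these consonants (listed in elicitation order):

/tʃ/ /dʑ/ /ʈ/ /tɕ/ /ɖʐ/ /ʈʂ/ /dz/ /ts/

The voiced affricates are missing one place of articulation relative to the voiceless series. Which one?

place of articulation  voiceless  voiced  
alveolar          ts        dz      
postalveolar      tʃ        —       
retroflex         ʈʂ        ɖʐ      
alveolo-palatal   tɕ        dʑ      
Every place of articulation has a voiced member except postalveolar, where /dʒ/ would be expected.

postalveolar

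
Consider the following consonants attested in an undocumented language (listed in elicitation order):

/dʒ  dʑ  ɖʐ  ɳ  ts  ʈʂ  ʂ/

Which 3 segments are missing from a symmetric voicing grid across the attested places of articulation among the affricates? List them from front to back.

alveolar: voiceless /ts/, voiced —.
postalveolar: voiceless —, voiced /dʒ/.
retroflex: voiceless /ʈʂ/, voiced /ɖʐ/.
alveolo-palatal: voiceless —, voiced /dʑ/.
Gaps, from front to back: alveolar lacks voiced (/dz/); postalveolar lacks voiceless (/tʃ/); alveolo-palatal lacks voiceless (/tɕ/).

/dz/, /tʃ/, /tɕ/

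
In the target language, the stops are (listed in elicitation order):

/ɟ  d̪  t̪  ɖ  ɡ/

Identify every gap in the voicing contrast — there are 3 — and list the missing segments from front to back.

place of articulation  voiceless  voiced  
dental            t̪        d̪      
retroflex         —         ɖ       
palatal           —         ɟ       
velar             —         ɡ       
Gaps, from front to back: retroflex lacks voiceless (/ʈ/); palatal lacks voiceless (/c/); velar lacks voiceless (/k/).

/ʈ/, /c/, /k/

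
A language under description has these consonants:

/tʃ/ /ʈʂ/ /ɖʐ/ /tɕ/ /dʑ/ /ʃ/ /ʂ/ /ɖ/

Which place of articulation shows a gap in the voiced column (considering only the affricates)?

postalveolar

postalveolar: voiceless /tʃ/, voiced —.
retroflex: voiceless /ʈʂ/, voiced /ɖʐ/.
alveolo-palatal: voiceless /tɕ/, voiced /dʑ/.
Every place of articulation has a voiced member except postalveolar, where /dʒ/ would be expected.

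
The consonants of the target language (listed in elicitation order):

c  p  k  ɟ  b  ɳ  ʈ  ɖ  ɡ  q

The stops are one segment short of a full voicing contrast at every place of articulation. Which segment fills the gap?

bilabial: voiceless /p/, voiced /b/.
retroflex: voiceless /ʈ/, voiced /ɖ/.
palatal: voiceless /c/, voiced /ɟ/.
velar: voiceless /k/, voiced /ɡ/.
uvular: voiceless /q/, voiced —.
The uvular row has no voiced member, so the gap is the voiced uvular stop /ɢ/.

/ɢ/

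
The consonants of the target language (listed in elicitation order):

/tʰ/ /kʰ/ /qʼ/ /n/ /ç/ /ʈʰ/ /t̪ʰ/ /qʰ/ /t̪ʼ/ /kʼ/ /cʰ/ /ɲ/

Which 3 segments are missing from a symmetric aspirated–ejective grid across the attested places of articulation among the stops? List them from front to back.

dental: aspirated /t̪ʰ/, ejective /t̪ʼ/.
alveolar: aspirated /tʰ/, ejective —.
retroflex: aspirated /ʈʰ/, ejective —.
palatal: aspirated /cʰ/, ejective —.
velar: aspirated /kʰ/, ejective /kʼ/.
uvular: aspirated /qʰ/, ejective /qʼ/.
Gaps, from front to back: alveolar lacks ejective (/tʼ/); retroflex lacks ejective (/ʈʼ/); palatal lacks ejective (/cʼ/).

/tʼ/, /ʈʼ/, /cʼ/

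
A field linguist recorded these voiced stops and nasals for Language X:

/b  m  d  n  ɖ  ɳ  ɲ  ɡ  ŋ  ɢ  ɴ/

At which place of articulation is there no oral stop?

Oral stop: /b/ (bilabial), /d/ (alveolar), /ɖ/ (retroflex), /ɡ/ (velar), /ɢ/ (uvular).
Nasal: /m/ (bilabial), /n/ (alveolar), /ɳ/ (retroflex), /ɲ/ (palatal), /ŋ/ (velar), /ɴ/ (uvular).
Every place of articulation has an oral stop member except palatal, where /ɟ/ would be expected.

palatal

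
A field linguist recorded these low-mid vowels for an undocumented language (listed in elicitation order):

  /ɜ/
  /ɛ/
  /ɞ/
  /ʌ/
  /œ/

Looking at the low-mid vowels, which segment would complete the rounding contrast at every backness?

/ɔ/

Unrounded: /ɛ/ (front), /ɜ/ (central), /ʌ/ (back).
Rounded: /œ/ (front), /ɞ/ (central).
The back row has no rounded member, so the gap is the back rounded vowel /ɔ/.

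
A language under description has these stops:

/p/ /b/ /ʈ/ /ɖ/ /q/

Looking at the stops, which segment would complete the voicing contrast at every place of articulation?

place of articulation  voiceless  voiced  
bilabial          p         b       
retroflex         ʈ         ɖ       
uvular            q         —       
The uvular row has no voiced member, so the gap is the voiced uvular stop /ɢ/.

/ɢ/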